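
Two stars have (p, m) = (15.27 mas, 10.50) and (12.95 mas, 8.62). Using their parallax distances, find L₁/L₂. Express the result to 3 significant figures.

d₁ = 1/p₁ = 1/0.01527″ = 65.488 pc; d₂ = 1/p₂ = 1/0.01295″ = 77.22 pc.
M₁ = m₁ − 5 log₁₀ d₁ + 5 = 10.50 − 9.0808 + 5 = 6.4192.
M₂ = 8.62 − 9.4386 + 5 = 4.1814.
L₁/L₂ = 10^(0.4(M₂ − M₁)) = 10^(0.4 × (-2.2378)) = 10^(-0.89512) = 0.12732.

L₁/L₂ = 0.127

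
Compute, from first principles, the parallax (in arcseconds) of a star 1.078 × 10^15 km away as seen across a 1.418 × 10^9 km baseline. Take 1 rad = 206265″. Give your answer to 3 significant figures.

0.271 arcsec

θ ≈ B/d = (1.418 × 10^9) / (1.078 × 10^15) = 1.3154 × 10^-6 rad.
In arcseconds: 1.3154 × 10^-6 × 206265 = 0.27132″.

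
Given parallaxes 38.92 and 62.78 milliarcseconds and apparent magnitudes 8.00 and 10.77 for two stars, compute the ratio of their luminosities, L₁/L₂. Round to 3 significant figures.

L₁/L₂ = 33.4

d₁ = 1/p₁ = 1/0.03892″ = 25.694 pc; d₂ = 1/p₂ = 1/0.06278″ = 15.929 pc.
M₁ = m₁ − 5 log₁₀ d₁ + 5 = 8.00 − 7.0492 + 5 = 5.9508.
M₂ = 10.77 − 6.0109 + 5 = 9.7591.
L₁/L₂ = 10^(0.4(M₂ − M₁)) = 10^(0.4 × 3.8083) = 10^1.52332 = 33.367.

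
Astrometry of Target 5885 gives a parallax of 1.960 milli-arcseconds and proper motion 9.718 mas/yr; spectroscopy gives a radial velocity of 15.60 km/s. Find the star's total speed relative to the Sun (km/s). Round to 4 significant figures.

d = 1/p = 1/0.001960″ = 510.2 pc.
μ = 9.718 mas/yr = 0.009718 ″/yr.
v_t = 4.740 μ d = 4.740 × 0.009718 × 510.2 = 23.502 km/s.
v = √(v_r² + v_t²) = √(15.60² + 23.502²) = √795.704 = 28.208 km/s.

28.21 km/s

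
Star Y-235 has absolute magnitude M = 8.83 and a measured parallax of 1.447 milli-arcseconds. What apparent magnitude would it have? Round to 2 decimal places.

m = 18.03

d = 1/p = 1/0.001447″ = 691.09 pc.
m − M = 5 log₁₀ d − 5 = 5 log₁₀(691.09) − 5 = 14.1977 − 5 = 9.1977.
m = M + (m − M) = 8.83 + 9.1977 = 18.03.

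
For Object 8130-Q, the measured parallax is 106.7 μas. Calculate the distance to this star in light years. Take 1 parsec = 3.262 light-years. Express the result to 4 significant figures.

p = 106.7 μas = 0.0001067 arcsec.
d = 1/p = 1/0.0001067 = 9372.1 pc.
In light-years: 9372.1 × 3.262 = 30572 ly.

30570 light years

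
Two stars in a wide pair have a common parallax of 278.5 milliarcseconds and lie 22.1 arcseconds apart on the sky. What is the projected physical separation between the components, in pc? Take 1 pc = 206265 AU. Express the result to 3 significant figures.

0.000385 pc

d = 1/p = 1/0.2785″ = 3.5907 pc.
At distance d (pc), an angle of θ arcsec spans θ·d AU: s = 22.1 × 3.5907 = 79.354 AU.
= 79.354 / 206265 = 0.00038472 pc.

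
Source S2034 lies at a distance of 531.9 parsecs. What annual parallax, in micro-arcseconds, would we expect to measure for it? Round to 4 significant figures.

p = 1/d = 1/531.9 = 0.0018801 arcsec.
= 0.0018801 × 10⁶ = 1880.1 μas.

1880 μas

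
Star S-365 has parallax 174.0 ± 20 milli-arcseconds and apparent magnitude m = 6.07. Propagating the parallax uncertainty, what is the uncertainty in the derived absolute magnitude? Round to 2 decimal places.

σ_M = 0.25 mag

M = m − 5 log₁₀ d + 5 = m + 5 log₁₀ p + 5, so ∂M/∂p = 5/(p ln 10).
σ_M = (5/ln 10) · (σ_p/p) = 2.1715 × 20/174.0 = 2.1715 × 0.11494 = 0.24959.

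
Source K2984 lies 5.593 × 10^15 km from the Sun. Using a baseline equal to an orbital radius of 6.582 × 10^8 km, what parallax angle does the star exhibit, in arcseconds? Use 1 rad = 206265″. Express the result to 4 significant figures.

θ ≈ B/d = (6.582 × 10^8) / (5.593 × 10^15) = 1.1768 × 10^-7 rad.
In arcseconds: 1.1768 × 10^-7 × 206265 = 0.024273″.

0.02427 arcsec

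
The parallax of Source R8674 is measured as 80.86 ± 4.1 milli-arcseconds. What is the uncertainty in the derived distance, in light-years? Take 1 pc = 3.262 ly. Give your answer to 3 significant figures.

d = 1/p, so σ_d = σ_p / p².
σ_d = 0.00410 / (0.08086)² = 0.00410 / 0.0065383 = 0.62707 pc = 0.62707 × 3.262 ly = 2.0455 ly.

2.05 ly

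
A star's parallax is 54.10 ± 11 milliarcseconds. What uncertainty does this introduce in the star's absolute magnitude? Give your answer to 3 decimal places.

M = m − 5 log₁₀ d + 5 = m + 5 log₁₀ p + 5, so ∂M/∂p = 5/(p ln 10).
σ_M = (5/ln 10) · (σ_p/p) = 2.1715 × 11/54.10 = 2.1715 × 0.20333 = 0.44153.

σ_M = 0.442 mag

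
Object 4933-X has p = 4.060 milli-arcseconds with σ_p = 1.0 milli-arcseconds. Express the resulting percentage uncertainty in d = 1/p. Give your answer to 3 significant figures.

For d = 1/p, |σ_d/d| = |σ_p/p|.
σ_p/p = 1.0 / 4.060 = 0.24631 = 24.631%.

24.6%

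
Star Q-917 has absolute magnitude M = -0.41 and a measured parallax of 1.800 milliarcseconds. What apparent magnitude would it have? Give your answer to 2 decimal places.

d = 1/p = 1/0.001800″ = 555.56 pc.
m − M = 5 log₁₀ d − 5 = 5 log₁₀(555.56) − 5 = 13.7237 − 5 = 8.7237.
m = M + (m − M) = -0.41 + 8.7237 = 8.31.

m = 8.31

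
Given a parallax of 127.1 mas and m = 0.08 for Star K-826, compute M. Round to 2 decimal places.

M = 0.60

d = 1/p = 1/0.1271″ = 7.8678 pc.
m − M = 5 log₁₀(7.8678) − 5 = 4.4793 − 5 = -0.5207.
M = m − (m − M) = 0.08 − (-0.5207) = 0.60.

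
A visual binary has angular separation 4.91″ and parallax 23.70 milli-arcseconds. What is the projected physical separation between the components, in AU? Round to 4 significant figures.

d = 1/p = 1/0.02370″ = 42.194 pc.
At distance d (pc), an angle of θ arcsec spans θ·d AU: s = 4.91 × 42.194 = 207.17 AU.

207.2 AU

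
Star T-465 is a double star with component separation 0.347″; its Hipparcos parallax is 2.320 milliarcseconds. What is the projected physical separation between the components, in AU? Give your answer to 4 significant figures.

d = 1/p = 1/0.002320″ = 431.03 pc.
At distance d (pc), an angle of θ arcsec spans θ·d AU: s = 0.347 × 431.03 = 149.57 AU.

149.6 AU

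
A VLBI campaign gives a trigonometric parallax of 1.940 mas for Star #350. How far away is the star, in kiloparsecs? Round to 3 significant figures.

0.515 kpc

p = 1.940 mas = 0.001940 arcsec.
d = 1/p = 1/0.001940 = 515.46 pc.
= 0.51546 kpc.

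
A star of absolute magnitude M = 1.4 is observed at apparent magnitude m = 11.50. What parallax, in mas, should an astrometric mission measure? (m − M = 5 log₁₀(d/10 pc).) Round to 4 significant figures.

m − M = 11.50 − 1.4 = 10.10.
d = 10^((m−M)/5 + 1) = 10^3.020 = 1047.1 pc.
p = 1/d = 1/1047.1 = 0.00095502 arcsec = 0.95502 mas.

0.9550 mas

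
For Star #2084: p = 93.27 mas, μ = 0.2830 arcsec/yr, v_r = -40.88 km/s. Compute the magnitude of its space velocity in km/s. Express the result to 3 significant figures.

d = 1/p = 1/0.09327″ = 10.722 pc.
v_t = 4.740 μ d = 4.740 × 0.2830 × 10.722 = 14.383 km/s.
v = √(v_r² + v_t²) = √((-40.88)² + 14.383²) = √1878.05 = 43.336 km/s.

43.3 km/s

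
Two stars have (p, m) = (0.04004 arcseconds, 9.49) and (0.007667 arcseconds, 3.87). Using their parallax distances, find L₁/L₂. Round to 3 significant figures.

d₁ = 1/p₁ = 1/0.04004″ = 24.975 pc; d₂ = 1/p₂ = 1/0.007667″ = 130.43 pc.
M₁ = m₁ − 5 log₁₀ d₁ + 5 = 9.49 − 6.9875 + 5 = 7.5025.
M₂ = 3.87 − 10.5769 + 5 = -1.7069.
L₁/L₂ = 10^(0.4(M₂ − M₁)) = 10^(0.4 × (-9.2094)) = 10^(-3.68376) = 0.00020713.

L₁/L₂ = 0.000207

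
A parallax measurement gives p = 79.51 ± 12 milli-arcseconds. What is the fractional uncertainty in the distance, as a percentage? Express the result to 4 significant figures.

15.09%

For d = 1/p, |σ_d/d| = |σ_p/p|.
σ_p/p = 12 / 79.51 = 0.15092 = 15.092%.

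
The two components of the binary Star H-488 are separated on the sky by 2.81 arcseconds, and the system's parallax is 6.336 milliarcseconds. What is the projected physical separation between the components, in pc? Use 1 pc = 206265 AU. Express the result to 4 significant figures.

0.002150 pc

d = 1/p = 1/0.006336″ = 157.83 pc.
At distance d (pc), an angle of θ arcsec spans θ·d AU: s = 2.81 × 157.83 = 443.5 AU.
= 443.5 / 206265 = 0.0021501 pc.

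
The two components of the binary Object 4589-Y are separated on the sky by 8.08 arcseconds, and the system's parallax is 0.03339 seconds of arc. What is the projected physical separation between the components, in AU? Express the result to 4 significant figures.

d = 1/p = 1/0.03339″ = 29.949 pc.
At distance d (pc), an angle of θ arcsec spans θ·d AU: s = 8.08 × 29.949 = 241.99 AU.

242.0 AU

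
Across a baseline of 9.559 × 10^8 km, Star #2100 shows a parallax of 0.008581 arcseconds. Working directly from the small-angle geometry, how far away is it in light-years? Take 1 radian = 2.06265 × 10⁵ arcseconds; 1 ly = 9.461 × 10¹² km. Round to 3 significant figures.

2430 ly

θ = 0.008581″ = 0.008581/206265 = 4.1602 × 10^-8 rad.
d = B/θ = (9.559 × 10^8) / (4.1602 × 10^-8) = 2.2977 × 10^16 km = (2.2977 × 10^16) / (9.461 × 10^12) ly = 2428.6 ly.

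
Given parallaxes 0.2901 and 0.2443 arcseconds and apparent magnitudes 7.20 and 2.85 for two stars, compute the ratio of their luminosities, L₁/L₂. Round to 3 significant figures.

d₁ = 1/p₁ = 1/0.2901″ = 3.4471 pc; d₂ = 1/p₂ = 1/0.2443″ = 4.0933 pc.
M₁ = m₁ − 5 log₁₀ d₁ + 5 = 7.20 − 2.6873 + 5 = 9.5127.
M₂ = 2.85 − 3.0604 + 5 = 4.7896.
L₁/L₂ = 10^(0.4(M₂ − M₁)) = 10^(0.4 × (-4.7231)) = 10^(-1.88924) = 0.012905.

L₁/L₂ = 0.0129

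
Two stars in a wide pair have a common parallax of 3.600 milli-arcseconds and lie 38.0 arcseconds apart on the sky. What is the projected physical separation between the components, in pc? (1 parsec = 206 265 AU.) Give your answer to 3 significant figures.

0.0512 pc

d = 1/p = 1/0.003600″ = 277.78 pc.
At distance d (pc), an angle of θ arcsec spans θ·d AU: s = 38.0 × 277.78 = 10556 AU.
= 10556 / 206265 = 0.051177 pc.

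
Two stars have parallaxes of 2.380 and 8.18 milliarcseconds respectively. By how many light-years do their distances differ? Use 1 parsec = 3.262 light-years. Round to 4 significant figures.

971.8 ly

d_A = 1/0.002380″ = 420.17 pc; d_B = 1/0.008180″ = 122.25 pc.
|d_B − d_A| = |122.25 − 420.17| = 297.92 pc = 297.92 × 3.262 ly = 971.82 ly.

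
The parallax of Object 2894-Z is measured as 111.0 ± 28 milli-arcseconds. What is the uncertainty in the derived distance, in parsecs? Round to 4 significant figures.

2.273 pc

d = 1/p, so σ_d = σ_p / p².
σ_d = 0.0280 / (0.1110)² = 0.0280 / 0.012321 = 2.2725 pc.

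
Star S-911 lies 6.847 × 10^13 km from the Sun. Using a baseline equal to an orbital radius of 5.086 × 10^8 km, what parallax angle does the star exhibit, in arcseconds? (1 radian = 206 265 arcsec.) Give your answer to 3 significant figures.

θ ≈ B/d = (5.086 × 10^8) / (6.847 × 10^13) = 7.4281 × 10^-6 rad.
In arcseconds: 7.4281 × 10^-6 × 206265 = 1.5322″.

1.53 arcsec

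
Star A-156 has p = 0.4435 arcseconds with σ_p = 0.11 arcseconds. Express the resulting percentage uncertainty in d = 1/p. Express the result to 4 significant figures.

For d = 1/p, |σ_d/d| = |σ_p/p|.
σ_p/p = 0.11 / 0.4435 = 0.24803 = 24.803%.

24.80%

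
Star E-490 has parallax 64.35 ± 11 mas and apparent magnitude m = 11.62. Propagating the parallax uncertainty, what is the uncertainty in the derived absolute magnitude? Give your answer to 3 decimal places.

σ_M = 0.371 mag

M = m − 5 log₁₀ d + 5 = m + 5 log₁₀ p + 5, so ∂M/∂p = 5/(p ln 10).
σ_M = (5/ln 10) · (σ_p/p) = 2.1715 × 11/64.35 = 2.1715 × 0.17094 = 0.3712.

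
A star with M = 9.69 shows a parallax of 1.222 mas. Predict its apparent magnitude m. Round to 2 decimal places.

d = 1/p = 1/0.001222″ = 818.33 pc.
m − M = 5 log₁₀ d − 5 = 5 log₁₀(818.33) − 5 = 14.5646 − 5 = 9.5646.
m = M + (m − M) = 9.69 + 9.5646 = 19.25.

m = 19.25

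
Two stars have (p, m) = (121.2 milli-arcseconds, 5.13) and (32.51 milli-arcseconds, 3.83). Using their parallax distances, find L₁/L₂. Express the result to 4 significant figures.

L₁/L₂ = 0.02173

d₁ = 1/p₁ = 1/0.1212″ = 8.2508 pc; d₂ = 1/p₂ = 1/0.03251″ = 30.76 pc.
M₁ = m₁ − 5 log₁₀ d₁ + 5 = 5.13 − 4.5825 + 5 = 5.5475.
M₂ = 3.83 − 7.4399 + 5 = 1.3901.
L₁/L₂ = 10^(0.4(M₂ − M₁)) = 10^(0.4 × (-4.1574)) = 10^(-1.66296) = 0.021729.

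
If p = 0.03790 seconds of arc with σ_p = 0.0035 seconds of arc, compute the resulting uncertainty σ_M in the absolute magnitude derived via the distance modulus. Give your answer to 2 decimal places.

σ_M = 0.20 mag

M = m − 5 log₁₀ d + 5 = m + 5 log₁₀ p + 5, so ∂M/∂p = 5/(p ln 10).
σ_M = (5/ln 10) · (σ_p/p) = 2.1715 × 0.0035/0.03790 = 2.1715 × 0.092348 = 0.20053.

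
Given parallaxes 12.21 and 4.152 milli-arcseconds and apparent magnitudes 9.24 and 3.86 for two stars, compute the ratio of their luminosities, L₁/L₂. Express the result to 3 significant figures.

L₁/L₂ = 0.000815

d₁ = 1/p₁ = 1/0.01221″ = 81.9 pc; d₂ = 1/p₂ = 1/0.004152″ = 240.85 pc.
M₁ = m₁ − 5 log₁₀ d₁ + 5 = 9.24 − 9.5664 + 5 = 4.6736.
M₂ = 3.86 − 11.9087 + 5 = -3.0487.
L₁/L₂ = 10^(0.4(M₂ − M₁)) = 10^(0.4 × (-7.7223)) = 10^(-3.08892) = 0.00081485.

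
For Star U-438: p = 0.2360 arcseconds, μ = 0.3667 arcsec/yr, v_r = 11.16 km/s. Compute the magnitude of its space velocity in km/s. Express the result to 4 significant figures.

d = 1/p = 1/0.2360″ = 4.2373 pc.
v_t = 4.740 μ d = 4.740 × 0.3667 × 4.2373 = 7.3651 km/s.
v = √(v_r² + v_t²) = √(11.16² + 7.3651²) = √178.79 = 13.371 km/s.

13.37 km/s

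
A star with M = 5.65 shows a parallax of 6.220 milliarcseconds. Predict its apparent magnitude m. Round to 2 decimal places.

m = 11.68

d = 1/p = 1/0.006220″ = 160.77 pc.
m − M = 5 log₁₀ d − 5 = 5 log₁₀(160.77) − 5 = 11.0310 − 5 = 6.0310.
m = M + (m − M) = 5.65 + 6.0310 = 11.68.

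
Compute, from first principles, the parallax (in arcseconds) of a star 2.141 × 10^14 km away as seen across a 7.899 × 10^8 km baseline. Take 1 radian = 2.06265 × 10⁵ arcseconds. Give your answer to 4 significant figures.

θ ≈ B/d = (7.899 × 10^8) / (2.141 × 10^14) = 3.6894 × 10^-6 rad.
In arcseconds: 3.6894 × 10^-6 × 206265 = 0.76099″.

0.7610 arcsec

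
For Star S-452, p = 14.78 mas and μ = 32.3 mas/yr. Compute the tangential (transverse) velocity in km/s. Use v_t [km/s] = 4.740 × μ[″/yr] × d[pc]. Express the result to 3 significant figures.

10.4 km/s

d = 1/p = 1/0.01478″ = 67.659 pc.
μ = 32.3 mas/yr = 0.0323 ″/yr.
v_t = 4.74 × μ × d = 4.74 × 0.0323 × 67.659 = 10.359 km/s.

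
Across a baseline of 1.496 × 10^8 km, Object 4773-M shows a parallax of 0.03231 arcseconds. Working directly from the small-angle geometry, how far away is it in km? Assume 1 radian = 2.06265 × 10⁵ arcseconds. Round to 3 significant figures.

θ = 0.03231″ = 0.03231/206265 = 1.5664 × 10^-7 rad.
d = B/θ = (1.496 × 10^8) / (1.5664 × 10^-7) = 9.5506 × 10^14 km.

9.55 × 10^14 km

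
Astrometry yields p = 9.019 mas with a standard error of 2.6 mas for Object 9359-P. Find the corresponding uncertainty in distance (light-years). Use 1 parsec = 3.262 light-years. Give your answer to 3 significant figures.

104 ly

d = 1/p, so σ_d = σ_p / p².
σ_d = 0.00260 / (0.009019)² = 0.00260 / 0.000081342 = 31.964 pc = 31.964 × 3.262 ly = 104.27 ly.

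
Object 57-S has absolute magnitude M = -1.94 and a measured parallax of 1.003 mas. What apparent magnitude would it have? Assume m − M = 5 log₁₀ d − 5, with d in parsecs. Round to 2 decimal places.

m = 8.05

d = 1/p = 1/0.001003″ = 997.01 pc.
m − M = 5 log₁₀ d − 5 = 5 log₁₀(997.01) − 5 = 14.9935 − 5 = 9.9935.
m = M + (m − M) = -1.94 + 9.9935 = 8.05.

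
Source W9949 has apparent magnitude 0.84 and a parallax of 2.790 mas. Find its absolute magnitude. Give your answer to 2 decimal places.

M = -6.93

d = 1/p = 1/0.002790″ = 358.42 pc.
m − M = 5 log₁₀(358.42) − 5 = 12.7720 − 5 = 7.7720.
M = m − (m − M) = 0.84 − 7.7720 = -6.93.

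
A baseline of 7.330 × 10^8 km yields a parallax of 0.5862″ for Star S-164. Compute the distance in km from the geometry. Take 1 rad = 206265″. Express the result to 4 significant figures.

θ = 0.5862″ = 0.5862/206265 = 2.8420 × 10^-6 rad.
d = B/θ = (7.330 × 10^8) / (2.8420 × 10^-6) = 2.5792 × 10^14 km.

2.579 × 10^14 km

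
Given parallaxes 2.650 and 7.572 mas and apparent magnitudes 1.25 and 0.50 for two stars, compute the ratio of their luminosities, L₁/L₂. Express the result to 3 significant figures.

L₁/L₂ = 4.09

d₁ = 1/p₁ = 1/0.002650″ = 377.36 pc; d₂ = 1/p₂ = 1/0.007572″ = 132.07 pc.
M₁ = m₁ − 5 log₁₀ d₁ + 5 = 1.25 − 12.8838 + 5 = -6.6338.
M₂ = 0.50 − 10.6040 + 5 = -5.1040.
L₁/L₂ = 10^(0.4(M₂ − M₁)) = 10^(0.4 × 1.5298) = 10^0.61192 = 4.0919.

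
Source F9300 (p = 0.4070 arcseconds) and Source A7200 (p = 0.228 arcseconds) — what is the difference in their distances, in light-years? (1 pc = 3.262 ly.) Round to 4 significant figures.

d_A = 1/0.4070″ = 2.457 pc; d_B = 1/0.2280″ = 4.386 pc.
|d_B − d_A| = |4.386 − 2.457| = 1.929 pc = 1.929 × 3.262 ly = 6.2924 ly.

6.292 ly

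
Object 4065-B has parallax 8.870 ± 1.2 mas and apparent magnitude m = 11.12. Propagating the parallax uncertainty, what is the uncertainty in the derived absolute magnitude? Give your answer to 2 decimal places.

M = m − 5 log₁₀ d + 5 = m + 5 log₁₀ p + 5, so ∂M/∂p = 5/(p ln 10).
σ_M = (5/ln 10) · (σ_p/p) = 2.1715 × 1.2/8.870 = 2.1715 × 0.13529 = 0.29378.

σ_M = 0.29 mag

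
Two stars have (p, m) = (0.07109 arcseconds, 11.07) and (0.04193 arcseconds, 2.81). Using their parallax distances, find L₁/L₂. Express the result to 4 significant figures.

L₁/L₂ = 0.0001728

d₁ = 1/p₁ = 1/0.07109″ = 14.067 pc; d₂ = 1/p₂ = 1/0.04193″ = 23.849 pc.
M₁ = m₁ − 5 log₁₀ d₁ + 5 = 11.07 − 5.7410 + 5 = 10.3290.
M₂ = 2.81 − 6.8874 + 5 = 0.9226.
L₁/L₂ = 10^(0.4(M₂ − M₁)) = 10^(0.4 × (-9.4064)) = 10^(-3.76256) = 0.00017276.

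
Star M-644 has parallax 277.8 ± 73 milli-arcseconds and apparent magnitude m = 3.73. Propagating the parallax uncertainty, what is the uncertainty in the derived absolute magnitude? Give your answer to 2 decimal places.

M = m − 5 log₁₀ d + 5 = m + 5 log₁₀ p + 5, so ∂M/∂p = 5/(p ln 10).
σ_M = (5/ln 10) · (σ_p/p) = 2.1715 × 73/277.8 = 2.1715 × 0.26278 = 0.57063.

σ_M = 0.57 mag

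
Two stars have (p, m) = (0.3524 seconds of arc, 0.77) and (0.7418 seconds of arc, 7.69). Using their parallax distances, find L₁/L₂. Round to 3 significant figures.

L₁/L₂ = 2600

d₁ = 1/p₁ = 1/0.3524″ = 2.8377 pc; d₂ = 1/p₂ = 1/0.7418″ = 1.3481 pc.
M₁ = m₁ − 5 log₁₀ d₁ + 5 = 0.77 − 2.2648 + 5 = 3.5052.
M₂ = 7.69 − 0.6486 + 5 = 12.0414.
L₁/L₂ = 10^(0.4(M₂ − M₁)) = 10^(0.4 × 8.5362) = 10^3.41448 = 2597.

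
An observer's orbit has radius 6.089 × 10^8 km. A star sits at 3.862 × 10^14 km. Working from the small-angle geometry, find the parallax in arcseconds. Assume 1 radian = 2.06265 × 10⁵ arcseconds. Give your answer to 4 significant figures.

0.3252 arcsec

θ ≈ B/d = (6.089 × 10^8) / (3.862 × 10^14) = 1.5766 × 10^-6 rad.
In arcseconds: 1.5766 × 10^-6 × 206265 = 0.3252″.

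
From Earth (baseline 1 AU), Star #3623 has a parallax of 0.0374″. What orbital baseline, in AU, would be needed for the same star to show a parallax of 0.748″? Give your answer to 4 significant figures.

Parallax scales linearly with baseline: p ∝ B, so B = p_target / p_Earth × 1 AU.
B = 0.748 / 0.0374 = 20 AU.

20.00 AU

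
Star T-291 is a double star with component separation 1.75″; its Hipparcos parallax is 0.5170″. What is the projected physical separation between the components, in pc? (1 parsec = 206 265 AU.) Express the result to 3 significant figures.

1.64 × 10^-5 pc

d = 1/p = 1/0.5170″ = 1.9342 pc.
At distance d (pc), an angle of θ arcsec spans θ·d AU: s = 1.75 × 1.9342 = 3.3849 AU.
= 3.3849 / 206265 = 1.6410 × 10^-5 pc.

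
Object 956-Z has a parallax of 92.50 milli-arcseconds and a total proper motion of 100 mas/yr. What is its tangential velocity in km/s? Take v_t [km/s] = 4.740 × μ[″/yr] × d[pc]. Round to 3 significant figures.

d = 1/p = 1/0.09250″ = 10.811 pc.
μ = 100 mas/yr = 0.100 ″/yr.
v_t = 4.74 × μ × d = 4.74 × 0.100 × 10.811 = 5.1244 km/s.

5.12 km/s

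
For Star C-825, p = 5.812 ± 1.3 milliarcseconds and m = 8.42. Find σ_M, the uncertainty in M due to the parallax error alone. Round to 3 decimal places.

M = m − 5 log₁₀ d + 5 = m + 5 log₁₀ p + 5, so ∂M/∂p = 5/(p ln 10).
σ_M = (5/ln 10) · (σ_p/p) = 2.1715 × 1.3/5.812 = 2.1715 × 0.22368 = 0.48572.

σ_M = 0.486 mag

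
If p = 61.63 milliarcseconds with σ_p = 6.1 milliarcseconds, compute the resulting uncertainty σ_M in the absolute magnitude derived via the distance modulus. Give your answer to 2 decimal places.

M = m − 5 log₁₀ d + 5 = m + 5 log₁₀ p + 5, so ∂M/∂p = 5/(p ln 10).
σ_M = (5/ln 10) · (σ_p/p) = 2.1715 × 6.1/61.63 = 2.1715 × 0.098978 = 0.21493.

σ_M = 0.21 mag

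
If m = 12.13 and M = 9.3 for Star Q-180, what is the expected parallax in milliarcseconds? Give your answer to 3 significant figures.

m − M = 12.13 − 9.3 = 2.83.
d = 10^((m−M)/5 + 1) = 10^1.566 = 36.813 pc.
p = 1/d = 1/36.813 = 0.027164 arcsec = 27.164 mas.

27.2 mas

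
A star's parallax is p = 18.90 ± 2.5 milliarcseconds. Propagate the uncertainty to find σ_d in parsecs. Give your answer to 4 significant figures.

6.999 pc

d = 1/p, so σ_d = σ_p / p².
σ_d = 0.00250 / (0.01890)² = 0.00250 / 0.00035721 = 6.9987 pc.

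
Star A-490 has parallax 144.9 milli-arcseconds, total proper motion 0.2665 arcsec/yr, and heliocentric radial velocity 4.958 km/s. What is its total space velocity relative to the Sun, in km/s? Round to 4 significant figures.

10.03 km/s

d = 1/p = 1/0.1449″ = 6.9013 pc.
v_t = 4.740 μ d = 4.740 × 0.2665 × 6.9013 = 8.7178 km/s.
v = √(v_r² + v_t²) = √(4.958² + 8.7178²) = √100.582 = 10.029 km/s.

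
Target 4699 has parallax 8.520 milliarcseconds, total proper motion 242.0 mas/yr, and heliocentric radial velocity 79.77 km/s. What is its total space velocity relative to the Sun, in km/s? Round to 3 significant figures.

d = 1/p = 1/0.008520″ = 117.37 pc.
μ = 242.0 mas/yr = 0.2420 ″/yr.
v_t = 4.740 μ d = 4.740 × 0.2420 × 117.37 = 134.63 km/s.
v = √(v_r² + v_t²) = √(79.77² + 134.63²) = √24488.5 = 156.49 km/s.

156 km/s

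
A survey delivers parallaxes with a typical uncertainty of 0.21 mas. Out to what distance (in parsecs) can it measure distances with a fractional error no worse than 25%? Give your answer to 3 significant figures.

σ_d/d = σ_p/p, so the condition is σ_p/p ≤ 0.25, i.e. p ≥ σ_p/0.25.
p_min = 0.21/0.25 = 0.84 mas = 0.00084 arcsec.
d_max = 1/p_min = 1/0.00084 = 1190.5 pc.

1190 pc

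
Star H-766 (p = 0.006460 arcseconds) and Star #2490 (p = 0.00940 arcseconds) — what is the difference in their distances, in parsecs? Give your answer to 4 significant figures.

48.42 pc

d_A = 1/0.006460″ = 154.8 pc; d_B = 1/0.009400″ = 106.38 pc.
|d_B − d_A| = |106.38 − 154.8| = 48.42 pc.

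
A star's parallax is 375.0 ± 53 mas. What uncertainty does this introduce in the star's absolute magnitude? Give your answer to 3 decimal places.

σ_M = 0.307 mag

M = m − 5 log₁₀ d + 5 = m + 5 log₁₀ p + 5, so ∂M/∂p = 5/(p ln 10).
σ_M = (5/ln 10) · (σ_p/p) = 2.1715 × 53/375.0 = 2.1715 × 0.14133 = 0.3069.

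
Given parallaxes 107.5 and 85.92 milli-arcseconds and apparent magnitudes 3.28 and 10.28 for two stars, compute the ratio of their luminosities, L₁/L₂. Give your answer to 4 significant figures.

d₁ = 1/p₁ = 1/0.1075″ = 9.3023 pc; d₂ = 1/p₂ = 1/0.08592″ = 11.639 pc.
M₁ = m₁ − 5 log₁₀ d₁ + 5 = 3.28 − 4.8430 + 5 = 3.4370.
M₂ = 10.28 − 5.3296 + 5 = 9.9504.
L₁/L₂ = 10^(0.4(M₂ − M₁)) = 10^(0.4 × 6.5134) = 10^2.60536 = 403.05.

L₁/L₂ = 403.1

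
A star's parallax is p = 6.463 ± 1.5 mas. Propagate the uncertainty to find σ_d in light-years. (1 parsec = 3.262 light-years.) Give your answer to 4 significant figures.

117.1 ly

d = 1/p, so σ_d = σ_p / p².
σ_d = 0.00150 / (0.006463)² = 0.00150 / 0.00004177 = 35.911 pc = 35.911 × 3.262 ly = 117.14 ly.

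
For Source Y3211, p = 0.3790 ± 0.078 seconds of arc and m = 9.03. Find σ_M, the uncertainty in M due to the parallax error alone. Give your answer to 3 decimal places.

M = m − 5 log₁₀ d + 5 = m + 5 log₁₀ p + 5, so ∂M/∂p = 5/(p ln 10).
σ_M = (5/ln 10) · (σ_p/p) = 2.1715 × 0.078/0.3790 = 2.1715 × 0.2058 = 0.44689.

σ_M = 0.447 mag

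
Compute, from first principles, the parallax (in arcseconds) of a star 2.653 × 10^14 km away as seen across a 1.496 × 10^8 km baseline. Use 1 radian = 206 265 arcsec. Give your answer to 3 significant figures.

0.116 arcsec

θ ≈ B/d = (1.496 × 10^8) / (2.653 × 10^14) = 5.6389 × 10^-7 rad.
In arcseconds: 5.6389 × 10^-7 × 206265 = 0.11631″.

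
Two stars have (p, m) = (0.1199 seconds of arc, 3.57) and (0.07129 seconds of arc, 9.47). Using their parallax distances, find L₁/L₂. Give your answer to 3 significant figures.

d₁ = 1/p₁ = 1/0.1199″ = 8.3403 pc; d₂ = 1/p₂ = 1/0.07129″ = 14.027 pc.
M₁ = m₁ − 5 log₁₀ d₁ + 5 = 3.57 − 4.6059 + 5 = 3.9641.
M₂ = 9.47 − 5.7348 + 5 = 8.7352.
L₁/L₂ = 10^(0.4(M₂ − M₁)) = 10^(0.4 × 4.7711) = 10^1.90844 = 80.992.

L₁/L₂ = 81.0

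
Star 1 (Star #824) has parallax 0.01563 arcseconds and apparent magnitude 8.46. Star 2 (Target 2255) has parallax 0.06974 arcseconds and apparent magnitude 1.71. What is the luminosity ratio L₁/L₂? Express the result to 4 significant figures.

L₁/L₂ = 0.03972

d₁ = 1/p₁ = 1/0.01563″ = 63.98 pc; d₂ = 1/p₂ = 1/0.06974″ = 14.339 pc.
M₁ = m₁ − 5 log₁₀ d₁ + 5 = 8.46 − 9.0302 + 5 = 4.4298.
M₂ = 1.71 − 5.7826 + 5 = 0.9274.
L₁/L₂ = 10^(0.4(M₂ − M₁)) = 10^(0.4 × (-3.5024)) = 10^(-1.40096) = 0.039723.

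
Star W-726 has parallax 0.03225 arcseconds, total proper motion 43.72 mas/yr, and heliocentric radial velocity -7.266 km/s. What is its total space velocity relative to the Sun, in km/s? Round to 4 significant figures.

d = 1/p = 1/0.03225″ = 31.008 pc.
μ = 43.72 mas/yr = 0.04372 ″/yr.
v_t = 4.740 μ d = 4.740 × 0.04372 × 31.008 = 6.4259 km/s.
v = √(v_r² + v_t²) = √((-7.266)² + 6.4259²) = √94.0869 = 9.6998 km/s.

9.700 km/s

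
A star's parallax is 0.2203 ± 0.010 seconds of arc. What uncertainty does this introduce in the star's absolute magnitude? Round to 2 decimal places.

M = m − 5 log₁₀ d + 5 = m + 5 log₁₀ p + 5, so ∂M/∂p = 5/(p ln 10).
σ_M = (5/ln 10) · (σ_p/p) = 2.1715 × 0.010/0.2203 = 2.1715 × 0.045393 = 0.098571.

σ_M = 0.10 mag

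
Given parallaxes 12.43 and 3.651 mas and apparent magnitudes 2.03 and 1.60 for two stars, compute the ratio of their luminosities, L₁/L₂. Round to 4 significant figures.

d₁ = 1/p₁ = 1/0.01243″ = 80.451 pc; d₂ = 1/p₂ = 1/0.003651″ = 273.9 pc.
M₁ = m₁ − 5 log₁₀ d₁ + 5 = 2.03 − 9.5277 + 5 = -2.4977.
M₂ = 1.60 − 12.1880 + 5 = -5.5880.
L₁/L₂ = 10^(0.4(M₂ − M₁)) = 10^(0.4 × (-3.0903)) = 10^(-1.23612) = 0.05806.

L₁/L₂ = 0.05806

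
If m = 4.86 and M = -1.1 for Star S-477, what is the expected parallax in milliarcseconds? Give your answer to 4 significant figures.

6.427 mas

m − M = 4.86 − (-1.1) = 5.96.
d = 10^((m−M)/5 + 1) = 10^2.192 = 155.6 pc.
p = 1/d = 1/155.6 = 0.0064267 arcsec = 6.4267 mas.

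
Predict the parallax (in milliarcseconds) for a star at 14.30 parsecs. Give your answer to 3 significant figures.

69.9 mas

p = 1/d = 1/14.3 = 0.06993 arcsec.
= 0.06993 × 1000 = 69.93 mas.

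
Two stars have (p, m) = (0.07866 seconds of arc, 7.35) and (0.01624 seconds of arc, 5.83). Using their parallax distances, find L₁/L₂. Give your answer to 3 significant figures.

L₁/L₂ = 0.0105

d₁ = 1/p₁ = 1/0.07866″ = 12.713 pc; d₂ = 1/p₂ = 1/0.01624″ = 61.576 pc.
M₁ = m₁ − 5 log₁₀ d₁ + 5 = 7.35 − 5.5212 + 5 = 6.8288.
M₂ = 5.83 − 8.9471 + 5 = 1.8829.
L₁/L₂ = 10^(0.4(M₂ − M₁)) = 10^(0.4 × (-4.9459)) = 10^(-1.97836) = 0.010511.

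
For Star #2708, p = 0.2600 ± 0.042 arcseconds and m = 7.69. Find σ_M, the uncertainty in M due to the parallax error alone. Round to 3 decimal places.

M = m − 5 log₁₀ d + 5 = m + 5 log₁₀ p + 5, so ∂M/∂p = 5/(p ln 10).
σ_M = (5/ln 10) · (σ_p/p) = 2.1715 × 0.042/0.2600 = 2.1715 × 0.16154 = 0.35078.

σ_M = 0.351 mag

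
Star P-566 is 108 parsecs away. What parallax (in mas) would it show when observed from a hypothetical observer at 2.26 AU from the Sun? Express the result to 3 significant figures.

20.9 mas

p (arcsec) = B (AU) / d (pc).
p = 2.26 / 108 = 0.020926 arcsec = 20.926 mas.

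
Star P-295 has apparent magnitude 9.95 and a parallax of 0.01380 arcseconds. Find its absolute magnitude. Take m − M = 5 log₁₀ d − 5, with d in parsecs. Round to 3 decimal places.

M = 5.649

d = 1/p = 1/0.01380″ = 72.464 pc.
m − M = 5 log₁₀(72.464) − 5 = 9.3006 − 5 = 4.3006.
M = m − (m − M) = 9.95 − 4.3006 = 5.649.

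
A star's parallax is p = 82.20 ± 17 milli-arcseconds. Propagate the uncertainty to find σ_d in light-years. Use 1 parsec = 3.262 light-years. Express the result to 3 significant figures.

d = 1/p, so σ_d = σ_p / p².
σ_d = 0.0170 / (0.08220)² = 0.0170 / 0.0067568 = 2.516 pc = 2.516 × 3.262 ly = 8.2072 ly.

8.21 ly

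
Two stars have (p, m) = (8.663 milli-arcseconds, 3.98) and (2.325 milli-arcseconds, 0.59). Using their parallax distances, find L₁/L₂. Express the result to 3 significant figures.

d₁ = 1/p₁ = 1/0.008663″ = 115.43 pc; d₂ = 1/p₂ = 1/0.002325″ = 430.11 pc.
M₁ = m₁ − 5 log₁₀ d₁ + 5 = 3.98 − 10.3116 + 5 = -1.3316.
M₂ = 0.59 − 13.1679 + 5 = -7.5779.
L₁/L₂ = 10^(0.4(M₂ − M₁)) = 10^(0.4 × (-6.2463)) = 10^(-2.49852) = 0.0031731.

L₁/L₂ = 0.00317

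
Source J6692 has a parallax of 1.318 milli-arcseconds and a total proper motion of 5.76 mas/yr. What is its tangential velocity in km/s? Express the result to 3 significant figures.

20.7 km/s

d = 1/p = 1/0.001318″ = 758.73 pc.
μ = 5.76 mas/yr = 0.00576 ″/yr.
v_t = 4.74 × μ × d = 4.74 × 0.00576 × 758.73 = 20.715 km/s.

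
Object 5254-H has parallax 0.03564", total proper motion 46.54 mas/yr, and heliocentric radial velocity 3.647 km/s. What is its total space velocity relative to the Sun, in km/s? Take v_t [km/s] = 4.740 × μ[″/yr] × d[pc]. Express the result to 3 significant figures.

d = 1/p = 1/0.03564″ = 28.058 pc.
μ = 46.54 mas/yr = 0.04654 ″/yr.
v_t = 4.740 μ d = 4.740 × 0.04654 × 28.058 = 6.1896 km/s.
v = √(v_r² + v_t²) = √(3.647² + 6.1896²) = √51.6118 = 7.1841 km/s.

7.18 km/s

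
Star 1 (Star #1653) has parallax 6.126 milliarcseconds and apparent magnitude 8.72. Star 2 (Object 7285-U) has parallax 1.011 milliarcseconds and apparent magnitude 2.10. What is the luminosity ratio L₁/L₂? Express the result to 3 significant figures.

L₁/L₂ = 6.13 × 10^-5

d₁ = 1/p₁ = 1/0.006126″ = 163.24 pc; d₂ = 1/p₂ = 1/0.001011″ = 989.12 pc.
M₁ = m₁ − 5 log₁₀ d₁ + 5 = 8.72 − 11.0641 + 5 = 2.6559.
M₂ = 2.10 − 14.9762 + 5 = -7.8762.
L₁/L₂ = 10^(0.4(M₂ − M₁)) = 10^(0.4 × (-10.5321)) = 10^(-4.21284) = 0.000061258.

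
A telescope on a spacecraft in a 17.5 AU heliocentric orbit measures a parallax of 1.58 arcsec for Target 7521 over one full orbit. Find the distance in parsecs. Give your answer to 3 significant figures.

11.1 pc

With baseline B (in AU) and parallax p (in arcsec), d = B/p parsecs.
d = 17.5 / 1.58 = 11.076 pc.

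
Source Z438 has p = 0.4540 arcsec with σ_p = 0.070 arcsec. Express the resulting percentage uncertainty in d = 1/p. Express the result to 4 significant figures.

15.42%

For d = 1/p, |σ_d/d| = |σ_p/p|.
σ_p/p = 0.070 / 0.4540 = 0.15419 = 15.419%.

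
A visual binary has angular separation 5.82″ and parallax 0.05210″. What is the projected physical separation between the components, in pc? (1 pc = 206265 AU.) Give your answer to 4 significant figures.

d = 1/p = 1/0.05210″ = 19.194 pc.
At distance d (pc), an angle of θ arcsec spans θ·d AU: s = 5.82 × 19.194 = 111.71 AU.
= 111.71 / 206265 = 0.00054158 pc.

0.0005416 pc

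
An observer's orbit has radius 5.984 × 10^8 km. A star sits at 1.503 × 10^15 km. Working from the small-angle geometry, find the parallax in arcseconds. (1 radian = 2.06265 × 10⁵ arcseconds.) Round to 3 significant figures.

θ ≈ B/d = (5.984 × 10^8) / (1.503 × 10^15) = 3.9814 × 10^-7 rad.
In arcseconds: 3.9814 × 10^-7 × 206265 = 0.082122″.

0.0821 arcsec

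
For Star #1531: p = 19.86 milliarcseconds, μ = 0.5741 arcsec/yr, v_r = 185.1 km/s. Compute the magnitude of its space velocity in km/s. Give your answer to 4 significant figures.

d = 1/p = 1/0.01986″ = 50.352 pc.
v_t = 4.740 μ d = 4.740 × 0.5741 × 50.352 = 137.02 km/s.
v = √(v_r² + v_t²) = √(185.1² + 137.02²) = √53036.5 = 230.3 km/s.

230.3 km/s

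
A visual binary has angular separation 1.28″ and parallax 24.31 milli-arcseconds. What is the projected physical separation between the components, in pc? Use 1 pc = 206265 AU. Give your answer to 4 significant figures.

d = 1/p = 1/0.02431″ = 41.135 pc.
At distance d (pc), an angle of θ arcsec spans θ·d AU: s = 1.28 × 41.135 = 52.653 AU.
= 52.653 / 206265 = 0.00025527 pc.

0.0002553 pc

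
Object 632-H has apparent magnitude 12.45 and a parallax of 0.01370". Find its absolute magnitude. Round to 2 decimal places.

d = 1/p = 1/0.01370″ = 72.993 pc.
m − M = 5 log₁₀(72.993) − 5 = 9.3164 − 5 = 4.3164.
M = m − (m − M) = 12.45 − 4.3164 = 8.13.

M = 8.13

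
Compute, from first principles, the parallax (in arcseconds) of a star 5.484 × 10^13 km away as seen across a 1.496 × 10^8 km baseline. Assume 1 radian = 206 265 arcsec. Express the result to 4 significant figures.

0.5627 arcsec

θ ≈ B/d = (1.496 × 10^8) / (5.484 × 10^13) = 2.7279 × 10^-6 rad.
In arcseconds: 2.7279 × 10^-6 × 206265 = 0.56267″.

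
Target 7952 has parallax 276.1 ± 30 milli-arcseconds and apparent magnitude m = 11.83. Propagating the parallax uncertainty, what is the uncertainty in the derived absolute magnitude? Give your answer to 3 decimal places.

σ_M = 0.236 mag

M = m − 5 log₁₀ d + 5 = m + 5 log₁₀ p + 5, so ∂M/∂p = 5/(p ln 10).
σ_M = (5/ln 10) · (σ_p/p) = 2.1715 × 30/276.1 = 2.1715 × 0.10866 = 0.23596.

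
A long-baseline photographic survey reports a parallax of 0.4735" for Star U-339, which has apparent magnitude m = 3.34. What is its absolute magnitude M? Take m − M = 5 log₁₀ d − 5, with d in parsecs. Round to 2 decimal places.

M = 6.72

d = 1/p = 1/0.4735″ = 2.1119 pc.
m − M = 5 log₁₀(2.1119) − 5 = 1.6234 − 5 = -3.3766.
M = m − (m − M) = 3.34 − (-3.3766) = 6.72.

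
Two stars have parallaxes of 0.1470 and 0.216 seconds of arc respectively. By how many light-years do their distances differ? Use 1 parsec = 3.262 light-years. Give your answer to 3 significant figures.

7.09 ly

d_A = 1/0.1470″ = 6.8027 pc; d_B = 1/0.2160″ = 4.6296 pc.
|d_B − d_A| = |4.6296 − 6.8027| = 2.1731 pc = 2.1731 × 3.262 ly = 7.0887 ly.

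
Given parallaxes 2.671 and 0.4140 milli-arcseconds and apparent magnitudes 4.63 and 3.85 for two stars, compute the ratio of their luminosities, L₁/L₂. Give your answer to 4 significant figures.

L₁/L₂ = 0.01171

d₁ = 1/p₁ = 1/0.002671″ = 374.39 pc; d₂ = 1/p₂ = 1/0.0004140″ = 2415.5 pc.
M₁ = m₁ − 5 log₁₀ d₁ + 5 = 4.63 − 12.8666 + 5 = -3.2366.
M₂ = 3.85 − 16.9150 + 5 = -8.0650.
L₁/L₂ = 10^(0.4(M₂ − M₁)) = 10^(0.4 × (-4.8284)) = 10^(-1.93136) = 0.011712.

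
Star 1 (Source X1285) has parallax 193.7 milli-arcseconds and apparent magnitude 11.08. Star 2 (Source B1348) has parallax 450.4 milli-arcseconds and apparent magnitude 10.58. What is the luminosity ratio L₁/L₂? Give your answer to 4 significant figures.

L₁/L₂ = 3.411

d₁ = 1/p₁ = 1/0.1937″ = 5.1626 pc; d₂ = 1/p₂ = 1/0.4504″ = 2.2202 pc.
M₁ = m₁ − 5 log₁₀ d₁ + 5 = 11.08 − 3.5643 + 5 = 12.5157.
M₂ = 10.58 − 1.7320 + 5 = 13.8480.
L₁/L₂ = 10^(0.4(M₂ − M₁)) = 10^(0.4 × 1.3323) = 10^0.53292 = 3.4113.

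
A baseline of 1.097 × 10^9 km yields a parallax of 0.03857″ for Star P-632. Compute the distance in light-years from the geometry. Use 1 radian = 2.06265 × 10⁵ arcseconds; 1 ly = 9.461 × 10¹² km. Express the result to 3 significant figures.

620 ly

θ = 0.03857″ = 0.03857/206265 = 1.8699 × 10^-7 rad.
d = B/θ = (1.097 × 10^9) / (1.8699 × 10^-7) = 5.8666 × 10^15 km = (5.8666 × 10^15) / (9.461 × 10^12) ly = 620.08 ly.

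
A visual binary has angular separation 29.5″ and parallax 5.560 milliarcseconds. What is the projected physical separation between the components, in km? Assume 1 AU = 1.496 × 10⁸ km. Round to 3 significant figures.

7.94 × 10^11 km

d = 1/p = 1/0.005560″ = 179.86 pc.
At distance d (pc), an angle of θ arcsec spans θ·d AU: s = 29.5 × 179.86 = 5305.9 AU.
= 5305.9 × 1.496 × 10⁸ km = 7.9376 × 10^11 km.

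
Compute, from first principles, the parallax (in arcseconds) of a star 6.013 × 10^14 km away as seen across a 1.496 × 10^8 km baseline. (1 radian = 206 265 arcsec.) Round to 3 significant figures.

0.0513 arcsec

θ ≈ B/d = (1.496 × 10^8) / (6.013 × 10^14) = 2.4879 × 10^-7 rad.
In arcseconds: 2.4879 × 10^-7 × 206265 = 0.051317″.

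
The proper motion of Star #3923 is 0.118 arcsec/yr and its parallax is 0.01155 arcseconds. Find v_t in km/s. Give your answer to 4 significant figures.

48.43 km/s

d = 1/p = 1/0.01155″ = 86.58 pc.
v_t = 4.74 × μ × d = 4.74 × 0.118 × 86.58 = 48.426 km/s.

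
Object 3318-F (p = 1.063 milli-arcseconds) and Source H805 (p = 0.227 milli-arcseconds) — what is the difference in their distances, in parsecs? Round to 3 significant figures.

d_A = 1/0.001063″ = 940.73 pc; d_B = 1/0.0002270″ = 4405.3 pc.
|d_B − d_A| = |4405.3 − 940.73| = 3464.6 pc.

3460 pc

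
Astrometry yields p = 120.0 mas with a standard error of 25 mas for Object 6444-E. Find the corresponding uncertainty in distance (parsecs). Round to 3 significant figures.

1.74 pc

d = 1/p, so σ_d = σ_p / p².
σ_d = 0.0250 / (0.1200)² = 0.0250 / 0.0144 = 1.7361 pc.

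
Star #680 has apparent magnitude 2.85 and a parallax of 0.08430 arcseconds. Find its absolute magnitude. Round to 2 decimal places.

M = 2.48

d = 1/p = 1/0.08430″ = 11.862 pc.
m − M = 5 log₁₀(11.862) − 5 = 5.3708 − 5 = 0.3708.
M = m − (m − M) = 2.85 − 0.3708 = 2.48.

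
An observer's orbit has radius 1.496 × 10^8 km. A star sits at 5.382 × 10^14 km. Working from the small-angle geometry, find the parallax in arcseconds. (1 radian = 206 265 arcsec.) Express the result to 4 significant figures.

θ ≈ B/d = (1.496 × 10^8) / (5.382 × 10^14) = 2.7796 × 10^-7 rad.
In arcseconds: 2.7796 × 10^-7 × 206265 = 0.057333″.

0.05733 arcsec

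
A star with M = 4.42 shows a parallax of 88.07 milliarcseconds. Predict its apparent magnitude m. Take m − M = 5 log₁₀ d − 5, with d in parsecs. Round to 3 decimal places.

d = 1/p = 1/0.08807″ = 11.355 pc.
m − M = 5 log₁₀ d − 5 = 5 log₁₀(11.355) − 5 = 5.2759 − 5 = 0.2759.
m = M + (m − M) = 4.42 + 0.2759 = 4.696.

m = 4.696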